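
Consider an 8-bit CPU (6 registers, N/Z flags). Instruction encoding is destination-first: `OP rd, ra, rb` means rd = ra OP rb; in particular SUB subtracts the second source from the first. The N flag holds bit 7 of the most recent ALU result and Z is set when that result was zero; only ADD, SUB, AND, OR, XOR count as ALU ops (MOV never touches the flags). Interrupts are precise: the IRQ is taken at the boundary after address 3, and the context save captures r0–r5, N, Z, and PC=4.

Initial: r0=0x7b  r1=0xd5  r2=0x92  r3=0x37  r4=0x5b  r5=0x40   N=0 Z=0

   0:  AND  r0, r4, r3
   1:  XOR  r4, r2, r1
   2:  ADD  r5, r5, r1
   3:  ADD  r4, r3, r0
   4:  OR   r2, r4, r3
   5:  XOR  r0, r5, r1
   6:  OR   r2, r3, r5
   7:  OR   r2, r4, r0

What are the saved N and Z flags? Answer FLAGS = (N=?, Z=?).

FLAGS = (N=0, Z=0)

after  0: r0=0x13 r1=0xd5 r2=0x92 r3=0x37 r4=0x5b r5=0x40  N=0 Z=0
after  1: r0=0x13 r1=0xd5 r2=0x92 r3=0x37 r4=0x47 r5=0x40  N=0 Z=0
after  2: r0=0x13 r1=0xd5 r2=0x92 r3=0x37 r4=0x47 r5=0x15  N=0 Z=0
after  3: r0=0x13 r1=0xd5 r2=0x92 r3=0x37 r4=0x4a r5=0x15  N=0 Z=0
-- IRQ taken; context saved, return-PC = 4 --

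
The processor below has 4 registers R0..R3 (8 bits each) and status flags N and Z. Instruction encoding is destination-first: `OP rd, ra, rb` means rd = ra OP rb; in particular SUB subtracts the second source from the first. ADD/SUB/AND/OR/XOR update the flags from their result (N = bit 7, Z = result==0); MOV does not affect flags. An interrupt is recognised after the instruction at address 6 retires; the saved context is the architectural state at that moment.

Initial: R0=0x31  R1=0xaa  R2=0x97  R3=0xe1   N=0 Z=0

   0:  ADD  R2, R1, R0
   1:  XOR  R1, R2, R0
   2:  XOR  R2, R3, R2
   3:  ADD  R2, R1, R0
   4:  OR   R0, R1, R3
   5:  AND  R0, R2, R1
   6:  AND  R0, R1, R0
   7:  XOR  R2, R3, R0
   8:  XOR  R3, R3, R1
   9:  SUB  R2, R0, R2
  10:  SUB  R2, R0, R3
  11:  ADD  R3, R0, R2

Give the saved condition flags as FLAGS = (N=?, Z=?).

FLAGS = (N=0, Z=0)

after  0: R0=0x31 R1=0xaa R2=0xdb R3=0xe1  N=1 Z=0
after  1: R0=0x31 R1=0xea R2=0xdb R3=0xe1  N=1 Z=0
after  2: R0=0x31 R1=0xea R2=0x3a R3=0xe1  N=0 Z=0
after  3: R0=0x31 R1=0xea R2=0x1b R3=0xe1  N=0 Z=0
after  4: R0=0xeb R1=0xea R2=0x1b R3=0xe1  N=1 Z=0
after  5: R0=0x0a R1=0xea R2=0x1b R3=0xe1  N=0 Z=0
after  6: R0=0x0a R1=0xea R2=0x1b R3=0xe1  N=0 Z=0
-- IRQ taken; context saved, return-PC = 7 --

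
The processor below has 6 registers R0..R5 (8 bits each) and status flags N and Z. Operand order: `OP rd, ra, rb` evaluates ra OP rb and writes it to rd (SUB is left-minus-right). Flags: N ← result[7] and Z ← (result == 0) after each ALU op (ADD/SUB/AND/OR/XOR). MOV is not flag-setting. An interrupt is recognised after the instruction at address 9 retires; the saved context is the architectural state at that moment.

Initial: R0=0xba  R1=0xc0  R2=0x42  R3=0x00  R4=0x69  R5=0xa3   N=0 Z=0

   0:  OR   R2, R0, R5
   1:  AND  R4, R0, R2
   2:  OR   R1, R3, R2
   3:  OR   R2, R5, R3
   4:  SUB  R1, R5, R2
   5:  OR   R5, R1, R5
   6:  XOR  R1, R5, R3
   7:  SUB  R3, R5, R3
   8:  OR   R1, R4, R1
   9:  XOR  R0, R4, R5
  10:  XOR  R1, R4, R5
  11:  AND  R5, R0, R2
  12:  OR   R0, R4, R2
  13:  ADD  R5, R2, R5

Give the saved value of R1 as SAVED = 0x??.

after  0: R0=0xba R1=0xc0 R2=0xbb R3=0x00 R4=0x69 R5=0xa3  N=1 Z=0
after  1: R0=0xba R1=0xc0 R2=0xbb R3=0x00 R4=0xba R5=0xa3  N=1 Z=0
after  2: R0=0xba R1=0xbb R2=0xbb R3=0x00 R4=0xba R5=0xa3  N=1 Z=0
after  3: R0=0xba R1=0xbb R2=0xa3 R3=0x00 R4=0xba R5=0xa3  N=1 Z=0
after  4: R0=0xba R1=0x00 R2=0xa3 R3=0x00 R4=0xba R5=0xa3  N=0 Z=1
after  5: R0=0xba R1=0x00 R2=0xa3 R3=0x00 R4=0xba R5=0xa3  N=1 Z=0
after  6: R0=0xba R1=0xa3 R2=0xa3 R3=0x00 R4=0xba R5=0xa3  N=1 Z=0
after  7: R0=0xba R1=0xa3 R2=0xa3 R3=0xa3 R4=0xba R5=0xa3  N=1 Z=0
after  8: R0=0xba R1=0xbb R2=0xa3 R3=0xa3 R4=0xba R5=0xa3  N=1 Z=0
after  9: R0=0x19 R1=0xbb R2=0xa3 R3=0xa3 R4=0xba R5=0xa3  N=0 Z=0
-- IRQ taken; context saved, return-PC = 10 --

SAVED = 0xbb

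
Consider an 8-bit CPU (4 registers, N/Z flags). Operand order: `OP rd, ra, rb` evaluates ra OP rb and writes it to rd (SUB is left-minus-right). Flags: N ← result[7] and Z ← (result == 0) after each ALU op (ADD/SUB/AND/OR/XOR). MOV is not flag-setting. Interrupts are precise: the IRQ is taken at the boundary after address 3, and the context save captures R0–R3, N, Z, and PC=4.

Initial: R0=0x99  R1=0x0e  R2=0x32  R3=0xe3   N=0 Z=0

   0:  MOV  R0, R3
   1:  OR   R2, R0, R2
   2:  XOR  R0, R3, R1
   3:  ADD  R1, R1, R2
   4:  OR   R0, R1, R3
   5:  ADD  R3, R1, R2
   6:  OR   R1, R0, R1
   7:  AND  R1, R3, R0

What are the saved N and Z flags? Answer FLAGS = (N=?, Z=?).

FLAGS = (N=0, Z=0)

after  0: R0=0xe3 R1=0x0e R2=0x32 R3=0xe3  N=0 Z=0
after  1: R0=0xe3 R1=0x0e R2=0xf3 R3=0xe3  N=1 Z=0
after  2: R0=0xed R1=0x0e R2=0xf3 R3=0xe3  N=1 Z=0
after  3: R0=0xed R1=0x01 R2=0xf3 R3=0xe3  N=0 Z=0
-- IRQ taken; context saved, return-PC = 4 --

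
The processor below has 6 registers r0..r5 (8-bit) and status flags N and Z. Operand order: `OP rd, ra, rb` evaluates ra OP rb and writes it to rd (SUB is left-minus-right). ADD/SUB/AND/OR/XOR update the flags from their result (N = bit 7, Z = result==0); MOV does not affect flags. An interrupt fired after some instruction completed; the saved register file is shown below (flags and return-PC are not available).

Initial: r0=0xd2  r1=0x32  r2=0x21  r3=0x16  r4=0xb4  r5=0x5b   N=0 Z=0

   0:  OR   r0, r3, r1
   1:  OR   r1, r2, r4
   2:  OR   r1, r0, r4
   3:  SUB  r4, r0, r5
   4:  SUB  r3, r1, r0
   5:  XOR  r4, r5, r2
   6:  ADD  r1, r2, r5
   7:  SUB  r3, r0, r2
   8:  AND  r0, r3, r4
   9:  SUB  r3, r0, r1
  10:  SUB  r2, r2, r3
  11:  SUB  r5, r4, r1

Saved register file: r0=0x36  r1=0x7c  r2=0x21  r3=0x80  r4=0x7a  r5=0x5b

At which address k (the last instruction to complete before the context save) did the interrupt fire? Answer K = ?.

K = 6

after  0: r0=0x36 r1=0x32 r2=0x21 r3=0x16 r4=0xb4 r5=0x5b  N=0 Z=0
after  1: r0=0x36 r1=0xb5 r2=0x21 r3=0x16 r4=0xb4 r5=0x5b  N=1 Z=0
after  2: r0=0x36 r1=0xb6 r2=0x21 r3=0x16 r4=0xb4 r5=0x5b  N=1 Z=0
after  3: r0=0x36 r1=0xb6 r2=0x21 r3=0x16 r4=0xdb r5=0x5b  N=1 Z=0
after  4: r0=0x36 r1=0xb6 r2=0x21 r3=0x80 r4=0xdb r5=0x5b  N=1 Z=0
after  5: r0=0x36 r1=0xb6 r2=0x21 r3=0x80 r4=0x7a r5=0x5b  N=0 Z=0
after  6: r0=0x36 r1=0x7c r2=0x21 r3=0x80 r4=0x7a r5=0x5b  N=0 Z=0
-- IRQ taken; context saved, return-PC = 7 --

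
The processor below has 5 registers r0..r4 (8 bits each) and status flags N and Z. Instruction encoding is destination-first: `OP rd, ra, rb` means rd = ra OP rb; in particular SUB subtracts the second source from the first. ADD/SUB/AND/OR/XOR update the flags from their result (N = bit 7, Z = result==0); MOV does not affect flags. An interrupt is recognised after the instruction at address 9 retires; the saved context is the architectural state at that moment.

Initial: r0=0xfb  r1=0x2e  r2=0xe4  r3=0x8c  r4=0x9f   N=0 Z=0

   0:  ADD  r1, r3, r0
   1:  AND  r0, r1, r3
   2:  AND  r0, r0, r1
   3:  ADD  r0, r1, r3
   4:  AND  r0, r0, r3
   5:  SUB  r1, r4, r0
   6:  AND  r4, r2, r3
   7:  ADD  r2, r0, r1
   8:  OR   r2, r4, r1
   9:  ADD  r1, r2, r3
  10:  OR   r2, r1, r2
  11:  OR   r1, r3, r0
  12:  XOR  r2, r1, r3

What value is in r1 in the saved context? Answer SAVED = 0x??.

after  0: r0=0xfb r1=0x87 r2=0xe4 r3=0x8c r4=0x9f  N=1 Z=0
after  1: r0=0x84 r1=0x87 r2=0xe4 r3=0x8c r4=0x9f  N=1 Z=0
after  2: r0=0x84 r1=0x87 r2=0xe4 r3=0x8c r4=0x9f  N=1 Z=0
after  3: r0=0x13 r1=0x87 r2=0xe4 r3=0x8c r4=0x9f  N=0 Z=0
after  4: r0=0x00 r1=0x87 r2=0xe4 r3=0x8c r4=0x9f  N=0 Z=1
after  5: r0=0x00 r1=0x9f r2=0xe4 r3=0x8c r4=0x9f  N=1 Z=0
after  6: r0=0x00 r1=0x9f r2=0xe4 r3=0x8c r4=0x84  N=1 Z=0
after  7: r0=0x00 r1=0x9f r2=0x9f r3=0x8c r4=0x84  N=1 Z=0
after  8: r0=0x00 r1=0x9f r2=0x9f r3=0x8c r4=0x84  N=1 Z=0
after  9: r0=0x00 r1=0x2b r2=0x9f r3=0x8c r4=0x84  N=0 Z=0
-- IRQ taken; context saved, return-PC = 10 --

SAVED = 0x2b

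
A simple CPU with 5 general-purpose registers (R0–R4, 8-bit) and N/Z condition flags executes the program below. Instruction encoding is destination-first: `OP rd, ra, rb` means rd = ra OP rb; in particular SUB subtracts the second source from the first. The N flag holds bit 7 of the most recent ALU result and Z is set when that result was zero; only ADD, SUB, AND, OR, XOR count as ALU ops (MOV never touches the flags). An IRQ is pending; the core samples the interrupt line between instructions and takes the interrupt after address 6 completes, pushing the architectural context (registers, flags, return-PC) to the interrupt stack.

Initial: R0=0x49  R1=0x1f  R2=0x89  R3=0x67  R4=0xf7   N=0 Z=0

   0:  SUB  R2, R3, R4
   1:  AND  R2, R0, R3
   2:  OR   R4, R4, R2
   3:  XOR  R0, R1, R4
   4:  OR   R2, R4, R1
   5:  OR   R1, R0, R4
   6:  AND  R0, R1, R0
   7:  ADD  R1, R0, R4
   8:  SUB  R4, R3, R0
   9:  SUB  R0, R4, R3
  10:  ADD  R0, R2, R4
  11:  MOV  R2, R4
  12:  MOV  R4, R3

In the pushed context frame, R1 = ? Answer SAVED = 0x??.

SAVED = 0xff

after  0: R0=0x49 R1=0x1f R2=0x70 R3=0x67 R4=0xf7  N=0 Z=0
after  1: R0=0x49 R1=0x1f R2=0x41 R3=0x67 R4=0xf7  N=0 Z=0
after  2: R0=0x49 R1=0x1f R2=0x41 R3=0x67 R4=0xf7  N=1 Z=0
after  3: R0=0xe8 R1=0x1f R2=0x41 R3=0x67 R4=0xf7  N=1 Z=0
after  4: R0=0xe8 R1=0x1f R2=0xff R3=0x67 R4=0xf7  N=1 Z=0
after  5: R0=0xe8 R1=0xff R2=0xff R3=0x67 R4=0xf7  N=1 Z=0
after  6: R0=0xe8 R1=0xff R2=0xff R3=0x67 R4=0xf7  N=1 Z=0
-- IRQ taken; context saved, return-PC = 7 --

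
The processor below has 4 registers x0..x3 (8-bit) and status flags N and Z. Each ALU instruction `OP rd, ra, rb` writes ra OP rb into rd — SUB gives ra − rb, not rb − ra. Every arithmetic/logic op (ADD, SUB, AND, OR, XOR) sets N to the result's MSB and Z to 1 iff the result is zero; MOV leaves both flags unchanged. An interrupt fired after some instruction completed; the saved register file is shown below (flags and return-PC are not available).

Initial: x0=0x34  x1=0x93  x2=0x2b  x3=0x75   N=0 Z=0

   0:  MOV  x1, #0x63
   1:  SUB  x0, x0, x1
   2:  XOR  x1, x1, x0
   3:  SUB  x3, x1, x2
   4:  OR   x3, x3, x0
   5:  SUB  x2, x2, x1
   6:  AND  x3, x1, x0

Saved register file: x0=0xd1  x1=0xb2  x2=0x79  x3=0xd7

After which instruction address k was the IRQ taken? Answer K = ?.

after  0: x0=0x34 x1=0x63 x2=0x2b x3=0x75  N=0 Z=0
after  1: x0=0xd1 x1=0x63 x2=0x2b x3=0x75  N=1 Z=0
after  2: x0=0xd1 x1=0xb2 x2=0x2b x3=0x75  N=1 Z=0
after  3: x0=0xd1 x1=0xb2 x2=0x2b x3=0x87  N=1 Z=0
after  4: x0=0xd1 x1=0xb2 x2=0x2b x3=0xd7  N=1 Z=0
after  5: x0=0xd1 x1=0xb2 x2=0x79 x3=0xd7  N=0 Z=0
-- IRQ taken; context saved, return-PC = 6 --

K = 5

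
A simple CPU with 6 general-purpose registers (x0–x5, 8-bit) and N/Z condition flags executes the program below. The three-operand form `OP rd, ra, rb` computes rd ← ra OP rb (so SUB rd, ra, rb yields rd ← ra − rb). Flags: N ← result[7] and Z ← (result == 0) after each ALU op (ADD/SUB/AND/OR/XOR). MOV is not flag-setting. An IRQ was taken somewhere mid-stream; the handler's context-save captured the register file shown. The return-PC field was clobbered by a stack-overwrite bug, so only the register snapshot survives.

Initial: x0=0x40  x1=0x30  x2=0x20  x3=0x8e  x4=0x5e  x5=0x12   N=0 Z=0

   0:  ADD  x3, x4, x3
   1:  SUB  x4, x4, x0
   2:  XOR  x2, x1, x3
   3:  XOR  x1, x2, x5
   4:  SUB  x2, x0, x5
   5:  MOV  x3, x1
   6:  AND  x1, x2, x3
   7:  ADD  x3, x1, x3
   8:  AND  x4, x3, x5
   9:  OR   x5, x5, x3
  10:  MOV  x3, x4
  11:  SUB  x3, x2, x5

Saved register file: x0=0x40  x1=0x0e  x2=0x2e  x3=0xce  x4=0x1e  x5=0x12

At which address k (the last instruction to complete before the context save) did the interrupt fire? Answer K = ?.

K = 6

after  0: x0=0x40 x1=0x30 x2=0x20 x3=0xec x4=0x5e x5=0x12  N=1 Z=0
after  1: x0=0x40 x1=0x30 x2=0x20 x3=0xec x4=0x1e x5=0x12  N=0 Z=0
after  2: x0=0x40 x1=0x30 x2=0xdc x3=0xec x4=0x1e x5=0x12  N=1 Z=0
after  3: x0=0x40 x1=0xce x2=0xdc x3=0xec x4=0x1e x5=0x12  N=1 Z=0
after  4: x0=0x40 x1=0xce x2=0x2e x3=0xec x4=0x1e x5=0x12  N=0 Z=0
after  5: x0=0x40 x1=0xce x2=0x2e x3=0xce x4=0x1e x5=0x12  N=0 Z=0
after  6: x0=0x40 x1=0x0e x2=0x2e x3=0xce x4=0x1e x5=0x12  N=0 Z=0
-- IRQ taken; context saved, return-PC = 7 --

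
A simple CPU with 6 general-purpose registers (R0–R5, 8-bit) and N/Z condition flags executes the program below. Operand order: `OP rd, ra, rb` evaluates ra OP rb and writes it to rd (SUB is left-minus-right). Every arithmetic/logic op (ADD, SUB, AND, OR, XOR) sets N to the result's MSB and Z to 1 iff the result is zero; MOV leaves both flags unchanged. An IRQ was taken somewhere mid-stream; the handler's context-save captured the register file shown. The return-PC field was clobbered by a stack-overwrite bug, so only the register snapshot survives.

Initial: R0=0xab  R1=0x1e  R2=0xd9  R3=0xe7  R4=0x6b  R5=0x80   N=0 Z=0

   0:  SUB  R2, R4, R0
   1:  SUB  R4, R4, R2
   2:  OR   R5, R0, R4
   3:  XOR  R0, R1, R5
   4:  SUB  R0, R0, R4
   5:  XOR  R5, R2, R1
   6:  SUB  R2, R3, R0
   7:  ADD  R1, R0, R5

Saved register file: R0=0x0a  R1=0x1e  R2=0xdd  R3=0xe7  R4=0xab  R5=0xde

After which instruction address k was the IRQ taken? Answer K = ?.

after  0: R0=0xab R1=0x1e R2=0xc0 R3=0xe7 R4=0x6b R5=0x80  N=1 Z=0
after  1: R0=0xab R1=0x1e R2=0xc0 R3=0xe7 R4=0xab R5=0x80  N=1 Z=0
after  2: R0=0xab R1=0x1e R2=0xc0 R3=0xe7 R4=0xab R5=0xab  N=1 Z=0
after  3: R0=0xb5 R1=0x1e R2=0xc0 R3=0xe7 R4=0xab R5=0xab  N=1 Z=0
after  4: R0=0x0a R1=0x1e R2=0xc0 R3=0xe7 R4=0xab R5=0xab  N=0 Z=0
after  5: R0=0x0a R1=0x1e R2=0xc0 R3=0xe7 R4=0xab R5=0xde  N=1 Z=0
after  6: R0=0x0a R1=0x1e R2=0xdd R3=0xe7 R4=0xab R5=0xde  N=1 Z=0
-- IRQ taken; context saved, return-PC = 7 --

K = 6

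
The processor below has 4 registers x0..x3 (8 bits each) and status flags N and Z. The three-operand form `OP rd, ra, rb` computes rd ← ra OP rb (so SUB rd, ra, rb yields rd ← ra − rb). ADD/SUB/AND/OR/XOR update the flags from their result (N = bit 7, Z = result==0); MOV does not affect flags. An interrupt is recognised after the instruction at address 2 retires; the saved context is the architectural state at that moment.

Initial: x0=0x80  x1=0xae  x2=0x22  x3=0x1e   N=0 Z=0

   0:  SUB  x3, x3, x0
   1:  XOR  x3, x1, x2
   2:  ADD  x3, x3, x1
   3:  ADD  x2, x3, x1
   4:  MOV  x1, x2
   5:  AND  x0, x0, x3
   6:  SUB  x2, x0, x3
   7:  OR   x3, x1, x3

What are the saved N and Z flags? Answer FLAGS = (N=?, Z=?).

FLAGS = (N=0, Z=0)

after  0: x0=0x80 x1=0xae x2=0x22 x3=0x9e  N=1 Z=0
after  1: x0=0x80 x1=0xae x2=0x22 x3=0x8c  N=1 Z=0
after  2: x0=0x80 x1=0xae x2=0x22 x3=0x3a  N=0 Z=0
-- IRQ taken; context saved, return-PC = 3 --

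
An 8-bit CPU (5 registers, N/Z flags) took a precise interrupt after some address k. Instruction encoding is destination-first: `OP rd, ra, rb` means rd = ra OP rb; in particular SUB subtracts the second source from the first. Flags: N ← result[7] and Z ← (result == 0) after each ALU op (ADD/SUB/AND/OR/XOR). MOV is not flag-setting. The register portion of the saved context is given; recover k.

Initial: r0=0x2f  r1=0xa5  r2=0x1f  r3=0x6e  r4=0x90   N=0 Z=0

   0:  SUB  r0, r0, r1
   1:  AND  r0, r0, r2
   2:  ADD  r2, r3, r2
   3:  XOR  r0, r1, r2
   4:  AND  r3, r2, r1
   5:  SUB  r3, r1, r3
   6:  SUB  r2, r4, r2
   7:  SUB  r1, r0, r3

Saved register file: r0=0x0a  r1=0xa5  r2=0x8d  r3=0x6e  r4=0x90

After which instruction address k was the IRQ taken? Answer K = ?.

after  0: r0=0x8a r1=0xa5 r2=0x1f r3=0x6e r4=0x90  N=1 Z=0
after  1: r0=0x0a r1=0xa5 r2=0x1f r3=0x6e r4=0x90  N=0 Z=0
after  2: r0=0x0a r1=0xa5 r2=0x8d r3=0x6e r4=0x90  N=1 Z=0
-- IRQ taken; context saved, return-PC = 3 --

K = 2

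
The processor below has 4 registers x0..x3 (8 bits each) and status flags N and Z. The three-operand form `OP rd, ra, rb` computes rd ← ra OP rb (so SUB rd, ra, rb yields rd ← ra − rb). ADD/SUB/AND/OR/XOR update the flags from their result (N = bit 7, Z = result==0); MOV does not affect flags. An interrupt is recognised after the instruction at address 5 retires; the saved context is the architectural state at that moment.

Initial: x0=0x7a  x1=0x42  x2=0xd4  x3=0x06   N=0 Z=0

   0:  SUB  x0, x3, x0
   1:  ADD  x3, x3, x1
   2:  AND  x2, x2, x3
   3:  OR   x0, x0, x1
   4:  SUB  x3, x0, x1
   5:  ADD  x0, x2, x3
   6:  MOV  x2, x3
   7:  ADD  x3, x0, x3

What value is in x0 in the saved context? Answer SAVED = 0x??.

SAVED = 0xcc

after  0: x0=0x8c x1=0x42 x2=0xd4 x3=0x06  N=1 Z=0
after  1: x0=0x8c x1=0x42 x2=0xd4 x3=0x48  N=0 Z=0
after  2: x0=0x8c x1=0x42 x2=0x40 x3=0x48  N=0 Z=0
after  3: x0=0xce x1=0x42 x2=0x40 x3=0x48  N=1 Z=0
after  4: x0=0xce x1=0x42 x2=0x40 x3=0x8c  N=1 Z=0
after  5: x0=0xcc x1=0x42 x2=0x40 x3=0x8c  N=1 Z=0
-- IRQ taken; context saved, return-PC = 6 --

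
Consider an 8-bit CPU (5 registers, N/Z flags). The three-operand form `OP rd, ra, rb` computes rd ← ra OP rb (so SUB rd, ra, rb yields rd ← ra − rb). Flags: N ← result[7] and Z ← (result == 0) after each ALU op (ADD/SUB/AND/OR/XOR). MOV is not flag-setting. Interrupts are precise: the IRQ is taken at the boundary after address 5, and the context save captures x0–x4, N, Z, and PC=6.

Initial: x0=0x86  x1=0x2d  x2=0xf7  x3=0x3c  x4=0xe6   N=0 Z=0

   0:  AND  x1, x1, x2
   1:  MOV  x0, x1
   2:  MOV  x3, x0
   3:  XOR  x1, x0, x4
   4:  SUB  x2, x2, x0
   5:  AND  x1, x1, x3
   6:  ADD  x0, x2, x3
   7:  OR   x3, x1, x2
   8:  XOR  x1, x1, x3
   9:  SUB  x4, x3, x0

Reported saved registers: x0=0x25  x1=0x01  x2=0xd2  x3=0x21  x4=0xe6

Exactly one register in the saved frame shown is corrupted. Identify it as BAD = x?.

BAD = x3

after  0: x0=0x86 x1=0x25 x2=0xf7 x3=0x3c x4=0xe6  N=0 Z=0
after  1: x0=0x25 x1=0x25 x2=0xf7 x3=0x3c x4=0xe6  N=0 Z=0
after  2: x0=0x25 x1=0x25 x2=0xf7 x3=0x25 x4=0xe6  N=0 Z=0
after  3: x0=0x25 x1=0xc3 x2=0xf7 x3=0x25 x4=0xe6  N=1 Z=0
after  4: x0=0x25 x1=0xc3 x2=0xd2 x3=0x25 x4=0xe6  N=1 Z=0
after  5: x0=0x25 x1=0x01 x2=0xd2 x3=0x25 x4=0xe6  N=0 Z=0
-- IRQ taken; context saved, return-PC = 6 --
mismatch: x3: reported 0x21 vs actual 0x25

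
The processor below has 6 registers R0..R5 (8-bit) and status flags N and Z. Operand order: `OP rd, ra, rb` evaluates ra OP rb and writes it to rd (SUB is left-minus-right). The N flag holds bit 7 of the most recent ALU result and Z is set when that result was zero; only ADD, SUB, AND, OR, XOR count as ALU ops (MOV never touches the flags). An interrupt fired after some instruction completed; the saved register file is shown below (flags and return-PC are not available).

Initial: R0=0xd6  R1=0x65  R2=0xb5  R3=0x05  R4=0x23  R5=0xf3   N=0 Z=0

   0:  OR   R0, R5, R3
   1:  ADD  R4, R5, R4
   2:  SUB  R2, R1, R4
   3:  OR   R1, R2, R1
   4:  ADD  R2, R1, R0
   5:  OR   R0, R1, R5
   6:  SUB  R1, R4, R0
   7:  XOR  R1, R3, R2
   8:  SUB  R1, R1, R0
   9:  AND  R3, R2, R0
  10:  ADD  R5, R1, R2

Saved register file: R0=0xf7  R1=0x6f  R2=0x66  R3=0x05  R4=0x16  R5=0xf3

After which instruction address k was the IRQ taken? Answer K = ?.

after  0: R0=0xf7 R1=0x65 R2=0xb5 R3=0x05 R4=0x23 R5=0xf3  N=1 Z=0
after  1: R0=0xf7 R1=0x65 R2=0xb5 R3=0x05 R4=0x16 R5=0xf3  N=0 Z=0
after  2: R0=0xf7 R1=0x65 R2=0x4f R3=0x05 R4=0x16 R5=0xf3  N=0 Z=0
after  3: R0=0xf7 R1=0x6f R2=0x4f R3=0x05 R4=0x16 R5=0xf3  N=0 Z=0
after  4: R0=0xf7 R1=0x6f R2=0x66 R3=0x05 R4=0x16 R5=0xf3  N=0 Z=0
-- IRQ taken; context saved, return-PC = 5 --

K = 4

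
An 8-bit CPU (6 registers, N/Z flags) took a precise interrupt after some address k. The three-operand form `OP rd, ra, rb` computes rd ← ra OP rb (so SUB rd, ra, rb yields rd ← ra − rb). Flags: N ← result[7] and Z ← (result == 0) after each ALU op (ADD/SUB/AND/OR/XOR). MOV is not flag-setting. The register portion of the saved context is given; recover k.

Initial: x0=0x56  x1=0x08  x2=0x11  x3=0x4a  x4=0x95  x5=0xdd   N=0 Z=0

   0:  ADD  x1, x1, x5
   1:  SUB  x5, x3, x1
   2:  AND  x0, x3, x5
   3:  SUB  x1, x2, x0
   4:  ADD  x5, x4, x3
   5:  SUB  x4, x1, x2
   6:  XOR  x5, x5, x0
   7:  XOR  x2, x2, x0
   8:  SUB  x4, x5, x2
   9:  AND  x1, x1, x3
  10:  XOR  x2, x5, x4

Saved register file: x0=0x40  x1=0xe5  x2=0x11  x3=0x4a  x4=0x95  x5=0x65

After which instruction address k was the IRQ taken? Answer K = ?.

K = 2

after  0: x0=0x56 x1=0xe5 x2=0x11 x3=0x4a x4=0x95 x5=0xdd  N=1 Z=0
after  1: x0=0x56 x1=0xe5 x2=0x11 x3=0x4a x4=0x95 x5=0x65  N=0 Z=0
after  2: x0=0x40 x1=0xe5 x2=0x11 x3=0x4a x4=0x95 x5=0x65  N=0 Z=0
-- IRQ taken; context saved, return-PC = 3 --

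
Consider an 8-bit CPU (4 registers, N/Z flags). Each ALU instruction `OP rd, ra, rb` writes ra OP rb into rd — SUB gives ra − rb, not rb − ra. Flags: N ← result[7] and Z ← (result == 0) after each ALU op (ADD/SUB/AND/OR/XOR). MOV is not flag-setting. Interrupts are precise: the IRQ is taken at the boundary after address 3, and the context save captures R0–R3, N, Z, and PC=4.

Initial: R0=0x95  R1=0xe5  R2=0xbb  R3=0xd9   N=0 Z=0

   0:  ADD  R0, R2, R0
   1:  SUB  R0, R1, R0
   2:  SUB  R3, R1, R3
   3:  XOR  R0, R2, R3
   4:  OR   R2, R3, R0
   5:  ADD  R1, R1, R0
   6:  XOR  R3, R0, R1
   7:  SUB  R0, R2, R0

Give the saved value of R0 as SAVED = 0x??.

SAVED = 0xb7

after  0: R0=0x50 R1=0xe5 R2=0xbb R3=0xd9  N=0 Z=0
after  1: R0=0x95 R1=0xe5 R2=0xbb R3=0xd9  N=1 Z=0
after  2: R0=0x95 R1=0xe5 R2=0xbb R3=0x0c  N=0 Z=0
after  3: R0=0xb7 R1=0xe5 R2=0xbb R3=0x0c  N=1 Z=0
-- IRQ taken; context saved, return-PC = 4 --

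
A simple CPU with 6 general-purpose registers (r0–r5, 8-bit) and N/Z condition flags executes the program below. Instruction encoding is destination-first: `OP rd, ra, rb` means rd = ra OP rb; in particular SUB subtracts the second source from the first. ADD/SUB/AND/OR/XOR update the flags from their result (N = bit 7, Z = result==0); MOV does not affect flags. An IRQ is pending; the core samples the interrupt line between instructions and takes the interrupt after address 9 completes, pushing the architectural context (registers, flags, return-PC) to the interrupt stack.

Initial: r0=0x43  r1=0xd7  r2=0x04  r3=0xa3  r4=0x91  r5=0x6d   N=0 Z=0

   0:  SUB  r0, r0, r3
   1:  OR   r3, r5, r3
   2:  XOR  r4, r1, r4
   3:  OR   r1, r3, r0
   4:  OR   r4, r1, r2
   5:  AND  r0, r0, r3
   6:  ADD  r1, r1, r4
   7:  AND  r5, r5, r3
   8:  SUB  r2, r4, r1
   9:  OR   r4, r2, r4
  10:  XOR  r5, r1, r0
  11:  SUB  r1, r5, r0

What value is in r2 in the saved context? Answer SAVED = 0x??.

after  0: r0=0xa0 r1=0xd7 r2=0x04 r3=0xa3 r4=0x91 r5=0x6d  N=1 Z=0
after  1: r0=0xa0 r1=0xd7 r2=0x04 r3=0xef r4=0x91 r5=0x6d  N=1 Z=0
after  2: r0=0xa0 r1=0xd7 r2=0x04 r3=0xef r4=0x46 r5=0x6d  N=0 Z=0
after  3: r0=0xa0 r1=0xef r2=0x04 r3=0xef r4=0x46 r5=0x6d  N=1 Z=0
after  4: r0=0xa0 r1=0xef r2=0x04 r3=0xef r4=0xef r5=0x6d  N=1 Z=0
after  5: r0=0xa0 r1=0xef r2=0x04 r3=0xef r4=0xef r5=0x6d  N=1 Z=0
after  6: r0=0xa0 r1=0xde r2=0x04 r3=0xef r4=0xef r5=0x6d  N=1 Z=0
after  7: r0=0xa0 r1=0xde r2=0x04 r3=0xef r4=0xef r5=0x6d  N=0 Z=0
after  8: r0=0xa0 r1=0xde r2=0x11 r3=0xef r4=0xef r5=0x6d  N=0 Z=0
after  9: r0=0xa0 r1=0xde r2=0x11 r3=0xef r4=0xff r5=0x6d  N=1 Z=0
-- IRQ taken; context saved, return-PC = 10 --

SAVED = 0x11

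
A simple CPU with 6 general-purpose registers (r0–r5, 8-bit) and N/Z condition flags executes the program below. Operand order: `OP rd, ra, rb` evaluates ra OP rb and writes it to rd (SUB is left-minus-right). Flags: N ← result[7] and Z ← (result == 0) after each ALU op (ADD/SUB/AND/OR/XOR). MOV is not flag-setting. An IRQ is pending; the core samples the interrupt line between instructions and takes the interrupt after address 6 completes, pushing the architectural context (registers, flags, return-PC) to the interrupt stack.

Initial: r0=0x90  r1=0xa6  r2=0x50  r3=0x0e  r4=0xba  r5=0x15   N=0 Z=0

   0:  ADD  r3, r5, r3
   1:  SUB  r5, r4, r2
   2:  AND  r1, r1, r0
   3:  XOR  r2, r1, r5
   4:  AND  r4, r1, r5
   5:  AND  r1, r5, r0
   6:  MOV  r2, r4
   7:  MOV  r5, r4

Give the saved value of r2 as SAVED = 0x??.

SAVED = 0x00

after  0: r0=0x90 r1=0xa6 r2=0x50 r3=0x23 r4=0xba r5=0x15  N=0 Z=0
after  1: r0=0x90 r1=0xa6 r2=0x50 r3=0x23 r4=0xba r5=0x6a  N=0 Z=0
after  2: r0=0x90 r1=0x80 r2=0x50 r3=0x23 r4=0xba r5=0x6a  N=1 Z=0
after  3: r0=0x90 r1=0x80 r2=0xea r3=0x23 r4=0xba r5=0x6a  N=1 Z=0
after  4: r0=0x90 r1=0x80 r2=0xea r3=0x23 r4=0x00 r5=0x6a  N=0 Z=1
after  5: r0=0x90 r1=0x00 r2=0xea r3=0x23 r4=0x00 r5=0x6a  N=0 Z=1
after  6: r0=0x90 r1=0x00 r2=0x00 r3=0x23 r4=0x00 r5=0x6a  N=0 Z=1
-- IRQ taken; context saved, return-PC = 7 --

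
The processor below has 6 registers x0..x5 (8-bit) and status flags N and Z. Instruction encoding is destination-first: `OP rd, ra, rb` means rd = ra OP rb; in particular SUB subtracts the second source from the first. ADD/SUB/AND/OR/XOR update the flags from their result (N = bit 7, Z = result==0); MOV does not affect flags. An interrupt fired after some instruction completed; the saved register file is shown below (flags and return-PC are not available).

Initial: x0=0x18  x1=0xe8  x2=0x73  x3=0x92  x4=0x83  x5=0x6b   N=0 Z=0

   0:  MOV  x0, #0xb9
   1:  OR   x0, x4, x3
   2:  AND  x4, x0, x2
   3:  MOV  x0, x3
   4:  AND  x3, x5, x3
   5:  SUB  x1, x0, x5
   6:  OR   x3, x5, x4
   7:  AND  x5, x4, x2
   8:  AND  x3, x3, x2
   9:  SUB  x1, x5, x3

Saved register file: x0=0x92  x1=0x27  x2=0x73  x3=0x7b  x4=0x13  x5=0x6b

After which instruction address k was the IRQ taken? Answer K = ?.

K = 6

after  0: x0=0xb9 x1=0xe8 x2=0x73 x3=0x92 x4=0x83 x5=0x6b  N=0 Z=0
after  1: x0=0x93 x1=0xe8 x2=0x73 x3=0x92 x4=0x83 x5=0x6b  N=1 Z=0
after  2: x0=0x93 x1=0xe8 x2=0x73 x3=0x92 x4=0x13 x5=0x6b  N=0 Z=0
after  3: x0=0x92 x1=0xe8 x2=0x73 x3=0x92 x4=0x13 x5=0x6b  N=0 Z=0
after  4: x0=0x92 x1=0xe8 x2=0x73 x3=0x02 x4=0x13 x5=0x6b  N=0 Z=0
after  5: x0=0x92 x1=0x27 x2=0x73 x3=0x02 x4=0x13 x5=0x6b  N=0 Z=0
after  6: x0=0x92 x1=0x27 x2=0x73 x3=0x7b x4=0x13 x5=0x6b  N=0 Z=0
-- IRQ taken; context saved, return-PC = 7 --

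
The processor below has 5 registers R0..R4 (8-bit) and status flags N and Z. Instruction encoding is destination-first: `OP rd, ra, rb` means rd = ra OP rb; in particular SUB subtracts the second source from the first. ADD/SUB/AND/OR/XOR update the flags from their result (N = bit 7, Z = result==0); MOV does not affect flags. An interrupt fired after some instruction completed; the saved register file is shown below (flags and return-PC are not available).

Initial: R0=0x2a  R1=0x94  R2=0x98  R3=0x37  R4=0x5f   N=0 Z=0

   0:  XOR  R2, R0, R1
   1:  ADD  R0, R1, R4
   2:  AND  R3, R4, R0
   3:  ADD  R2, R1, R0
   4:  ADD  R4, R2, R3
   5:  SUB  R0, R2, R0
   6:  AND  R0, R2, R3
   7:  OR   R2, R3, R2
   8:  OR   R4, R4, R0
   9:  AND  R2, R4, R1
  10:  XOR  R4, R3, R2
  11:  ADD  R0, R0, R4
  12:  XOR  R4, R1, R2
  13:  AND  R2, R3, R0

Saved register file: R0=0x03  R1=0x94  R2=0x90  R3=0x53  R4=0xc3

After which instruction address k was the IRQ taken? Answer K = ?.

after  0: R0=0x2a R1=0x94 R2=0xbe R3=0x37 R4=0x5f  N=1 Z=0
after  1: R0=0xf3 R1=0x94 R2=0xbe R3=0x37 R4=0x5f  N=1 Z=0
after  2: R0=0xf3 R1=0x94 R2=0xbe R3=0x53 R4=0x5f  N=0 Z=0
after  3: R0=0xf3 R1=0x94 R2=0x87 R3=0x53 R4=0x5f  N=1 Z=0
after  4: R0=0xf3 R1=0x94 R2=0x87 R3=0x53 R4=0xda  N=1 Z=0
after  5: R0=0x94 R1=0x94 R2=0x87 R3=0x53 R4=0xda  N=1 Z=0
after  6: R0=0x03 R1=0x94 R2=0x87 R3=0x53 R4=0xda  N=0 Z=0
after  7: R0=0x03 R1=0x94 R2=0xd7 R3=0x53 R4=0xda  N=1 Z=0
after  8: R0=0x03 R1=0x94 R2=0xd7 R3=0x53 R4=0xdb  N=1 Z=0
after  9: R0=0x03 R1=0x94 R2=0x90 R3=0x53 R4=0xdb  N=1 Z=0
after 10: R0=0x03 R1=0x94 R2=0x90 R3=0x53 R4=0xc3  N=1 Z=0
-- IRQ taken; context saved, return-PC = 11 --

K = 10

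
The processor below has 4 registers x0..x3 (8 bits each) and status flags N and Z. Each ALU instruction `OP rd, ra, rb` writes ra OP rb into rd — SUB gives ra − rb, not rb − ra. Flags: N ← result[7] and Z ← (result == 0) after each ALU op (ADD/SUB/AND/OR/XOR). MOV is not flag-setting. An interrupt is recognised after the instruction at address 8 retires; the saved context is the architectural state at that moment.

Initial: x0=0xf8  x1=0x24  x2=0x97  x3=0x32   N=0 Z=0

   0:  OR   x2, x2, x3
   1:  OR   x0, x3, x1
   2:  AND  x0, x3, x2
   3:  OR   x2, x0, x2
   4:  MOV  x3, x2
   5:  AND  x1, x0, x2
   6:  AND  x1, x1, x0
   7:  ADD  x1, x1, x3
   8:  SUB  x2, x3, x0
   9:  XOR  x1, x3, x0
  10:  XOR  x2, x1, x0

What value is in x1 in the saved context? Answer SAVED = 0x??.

after  0: x0=0xf8 x1=0x24 x2=0xb7 x3=0x32  N=1 Z=0
after  1: x0=0x36 x1=0x24 x2=0xb7 x3=0x32  N=0 Z=0
after  2: x0=0x32 x1=0x24 x2=0xb7 x3=0x32  N=0 Z=0
after  3: x0=0x32 x1=0x24 x2=0xb7 x3=0x32  N=1 Z=0
after  4: x0=0x32 x1=0x24 x2=0xb7 x3=0xb7  N=1 Z=0
after  5: x0=0x32 x1=0x32 x2=0xb7 x3=0xb7  N=0 Z=0
after  6: x0=0x32 x1=0x32 x2=0xb7 x3=0xb7  N=0 Z=0
after  7: x0=0x32 x1=0xe9 x2=0xb7 x3=0xb7  N=1 Z=0
after  8: x0=0x32 x1=0xe9 x2=0x85 x3=0xb7  N=1 Z=0
-- IRQ taken; context saved, return-PC = 9 --

SAVED = 0xe9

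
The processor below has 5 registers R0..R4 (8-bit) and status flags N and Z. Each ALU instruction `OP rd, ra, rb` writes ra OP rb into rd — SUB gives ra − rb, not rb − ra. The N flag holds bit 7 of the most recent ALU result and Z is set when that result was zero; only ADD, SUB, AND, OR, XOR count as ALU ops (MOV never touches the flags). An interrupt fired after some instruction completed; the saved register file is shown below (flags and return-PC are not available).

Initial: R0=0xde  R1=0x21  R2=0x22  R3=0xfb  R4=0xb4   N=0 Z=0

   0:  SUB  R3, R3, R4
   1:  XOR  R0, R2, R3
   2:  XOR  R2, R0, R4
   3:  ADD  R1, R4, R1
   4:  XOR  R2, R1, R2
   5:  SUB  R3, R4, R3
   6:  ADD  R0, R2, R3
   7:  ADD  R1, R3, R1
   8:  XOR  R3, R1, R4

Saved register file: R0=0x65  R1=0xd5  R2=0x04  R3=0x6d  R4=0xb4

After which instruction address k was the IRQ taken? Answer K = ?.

K = 5

after  0: R0=0xde R1=0x21 R2=0x22 R3=0x47 R4=0xb4  N=0 Z=0
after  1: R0=0x65 R1=0x21 R2=0x22 R3=0x47 R4=0xb4  N=0 Z=0
after  2: R0=0x65 R1=0x21 R2=0xd1 R3=0x47 R4=0xb4  N=1 Z=0
after  3: R0=0x65 R1=0xd5 R2=0xd1 R3=0x47 R4=0xb4  N=1 Z=0
after  4: R0=0x65 R1=0xd5 R2=0x04 R3=0x47 R4=0xb4  N=0 Z=0
after  5: R0=0x65 R1=0xd5 R2=0x04 R3=0x6d R4=0xb4  N=0 Z=0
-- IRQ taken; context saved, return-PC = 6 --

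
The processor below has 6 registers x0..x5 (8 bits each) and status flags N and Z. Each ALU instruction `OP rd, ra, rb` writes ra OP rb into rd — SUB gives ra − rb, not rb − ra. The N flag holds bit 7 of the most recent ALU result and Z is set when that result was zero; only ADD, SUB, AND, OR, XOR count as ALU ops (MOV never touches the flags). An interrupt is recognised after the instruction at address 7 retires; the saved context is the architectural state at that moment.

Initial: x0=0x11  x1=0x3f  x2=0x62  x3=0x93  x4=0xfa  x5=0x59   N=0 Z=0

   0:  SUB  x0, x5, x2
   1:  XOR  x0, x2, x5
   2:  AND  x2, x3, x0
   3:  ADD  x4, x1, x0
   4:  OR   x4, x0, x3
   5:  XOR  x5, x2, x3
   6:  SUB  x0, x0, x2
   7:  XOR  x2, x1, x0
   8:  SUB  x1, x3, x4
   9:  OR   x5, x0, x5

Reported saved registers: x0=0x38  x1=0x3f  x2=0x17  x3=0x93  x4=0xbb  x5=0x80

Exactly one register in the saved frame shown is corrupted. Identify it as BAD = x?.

BAD = x0

after  0: x0=0xf7 x1=0x3f x2=0x62 x3=0x93 x4=0xfa x5=0x59  N=1 Z=0
after  1: x0=0x3b x1=0x3f x2=0x62 x3=0x93 x4=0xfa x5=0x59  N=0 Z=0
after  2: x0=0x3b x1=0x3f x2=0x13 x3=0x93 x4=0xfa x5=0x59  N=0 Z=0
after  3: x0=0x3b x1=0x3f x2=0x13 x3=0x93 x4=0x7a x5=0x59  N=0 Z=0
after  4: x0=0x3b x1=0x3f x2=0x13 x3=0x93 x4=0xbb x5=0x59  N=1 Z=0
after  5: x0=0x3b x1=0x3f x2=0x13 x3=0x93 x4=0xbb x5=0x80  N=1 Z=0
after  6: x0=0x28 x1=0x3f x2=0x13 x3=0x93 x4=0xbb x5=0x80  N=0 Z=0
after  7: x0=0x28 x1=0x3f x2=0x17 x3=0x93 x4=0xbb x5=0x80  N=0 Z=0
-- IRQ taken; context saved, return-PC = 8 --
mismatch: x0: reported 0x38 vs actual 0x28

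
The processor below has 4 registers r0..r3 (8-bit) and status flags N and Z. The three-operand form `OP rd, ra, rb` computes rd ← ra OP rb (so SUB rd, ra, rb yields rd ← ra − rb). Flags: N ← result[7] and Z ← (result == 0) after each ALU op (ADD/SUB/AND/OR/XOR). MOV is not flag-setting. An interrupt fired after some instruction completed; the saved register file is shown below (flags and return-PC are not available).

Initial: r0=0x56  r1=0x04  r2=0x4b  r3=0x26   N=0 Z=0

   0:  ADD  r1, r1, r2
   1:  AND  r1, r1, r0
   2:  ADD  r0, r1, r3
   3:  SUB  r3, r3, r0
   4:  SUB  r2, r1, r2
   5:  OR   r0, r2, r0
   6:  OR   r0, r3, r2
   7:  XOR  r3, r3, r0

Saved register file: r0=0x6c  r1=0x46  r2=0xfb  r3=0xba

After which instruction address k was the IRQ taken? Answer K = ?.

after  0: r0=0x56 r1=0x4f r2=0x4b r3=0x26  N=0 Z=0
after  1: r0=0x56 r1=0x46 r2=0x4b r3=0x26  N=0 Z=0
after  2: r0=0x6c r1=0x46 r2=0x4b r3=0x26  N=0 Z=0
after  3: r0=0x6c r1=0x46 r2=0x4b r3=0xba  N=1 Z=0
after  4: r0=0x6c r1=0x46 r2=0xfb r3=0xba  N=1 Z=0
-- IRQ taken; context saved, return-PC = 5 --

K = 4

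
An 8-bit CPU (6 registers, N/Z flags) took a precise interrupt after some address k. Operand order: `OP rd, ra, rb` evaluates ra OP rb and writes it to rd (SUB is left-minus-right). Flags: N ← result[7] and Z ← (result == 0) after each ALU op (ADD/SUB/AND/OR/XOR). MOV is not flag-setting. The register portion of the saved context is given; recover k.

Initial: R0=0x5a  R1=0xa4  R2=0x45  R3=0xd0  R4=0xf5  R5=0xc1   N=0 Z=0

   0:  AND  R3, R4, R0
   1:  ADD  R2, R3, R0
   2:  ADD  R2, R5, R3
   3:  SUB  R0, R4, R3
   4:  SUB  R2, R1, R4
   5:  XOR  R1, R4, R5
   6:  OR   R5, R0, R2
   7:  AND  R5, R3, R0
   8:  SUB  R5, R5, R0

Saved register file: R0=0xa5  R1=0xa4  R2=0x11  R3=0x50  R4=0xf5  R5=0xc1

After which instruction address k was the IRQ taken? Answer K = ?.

after  0: R0=0x5a R1=0xa4 R2=0x45 R3=0x50 R4=0xf5 R5=0xc1  N=0 Z=0
after  1: R0=0x5a R1=0xa4 R2=0xaa R3=0x50 R4=0xf5 R5=0xc1  N=1 Z=0
after  2: R0=0x5a R1=0xa4 R2=0x11 R3=0x50 R4=0xf5 R5=0xc1  N=0 Z=0
after  3: R0=0xa5 R1=0xa4 R2=0x11 R3=0x50 R4=0xf5 R5=0xc1  N=1 Z=0
-- IRQ taken; context saved, return-PC = 4 --

K = 3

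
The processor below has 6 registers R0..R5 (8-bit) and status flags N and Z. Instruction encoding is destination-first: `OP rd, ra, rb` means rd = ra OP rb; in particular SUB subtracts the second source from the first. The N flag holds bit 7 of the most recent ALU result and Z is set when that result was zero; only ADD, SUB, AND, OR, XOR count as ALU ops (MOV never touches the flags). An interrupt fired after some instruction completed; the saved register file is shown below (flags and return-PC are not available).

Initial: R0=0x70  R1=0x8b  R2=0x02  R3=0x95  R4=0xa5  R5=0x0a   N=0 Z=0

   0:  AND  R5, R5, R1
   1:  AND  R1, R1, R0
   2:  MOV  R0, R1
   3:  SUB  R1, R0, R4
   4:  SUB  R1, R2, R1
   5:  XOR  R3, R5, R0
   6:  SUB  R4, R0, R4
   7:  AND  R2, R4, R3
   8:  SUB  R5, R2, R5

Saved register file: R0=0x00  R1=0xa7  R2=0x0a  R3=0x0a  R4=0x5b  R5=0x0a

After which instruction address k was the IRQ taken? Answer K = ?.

K = 7

after  0: R0=0x70 R1=0x8b R2=0x02 R3=0x95 R4=0xa5 R5=0x0a  N=0 Z=0
after  1: R0=0x70 R1=0x00 R2=0x02 R3=0x95 R4=0xa5 R5=0x0a  N=0 Z=1
after  2: R0=0x00 R1=0x00 R2=0x02 R3=0x95 R4=0xa5 R5=0x0a  N=0 Z=1
after  3: R0=0x00 R1=0x5b R2=0x02 R3=0x95 R4=0xa5 R5=0x0a  N=0 Z=0
after  4: R0=0x00 R1=0xa7 R2=0x02 R3=0x95 R4=0xa5 R5=0x0a  N=1 Z=0
after  5: R0=0x00 R1=0xa7 R2=0x02 R3=0x0a R4=0xa5 R5=0x0a  N=0 Z=0
after  6: R0=0x00 R1=0xa7 R2=0x02 R3=0x0a R4=0x5b R5=0x0a  N=0 Z=0
after  7: R0=0x00 R1=0xa7 R2=0x0a R3=0x0a R4=0x5b R5=0x0a  N=0 Z=0
-- IRQ taken; context saved, return-PC = 8 --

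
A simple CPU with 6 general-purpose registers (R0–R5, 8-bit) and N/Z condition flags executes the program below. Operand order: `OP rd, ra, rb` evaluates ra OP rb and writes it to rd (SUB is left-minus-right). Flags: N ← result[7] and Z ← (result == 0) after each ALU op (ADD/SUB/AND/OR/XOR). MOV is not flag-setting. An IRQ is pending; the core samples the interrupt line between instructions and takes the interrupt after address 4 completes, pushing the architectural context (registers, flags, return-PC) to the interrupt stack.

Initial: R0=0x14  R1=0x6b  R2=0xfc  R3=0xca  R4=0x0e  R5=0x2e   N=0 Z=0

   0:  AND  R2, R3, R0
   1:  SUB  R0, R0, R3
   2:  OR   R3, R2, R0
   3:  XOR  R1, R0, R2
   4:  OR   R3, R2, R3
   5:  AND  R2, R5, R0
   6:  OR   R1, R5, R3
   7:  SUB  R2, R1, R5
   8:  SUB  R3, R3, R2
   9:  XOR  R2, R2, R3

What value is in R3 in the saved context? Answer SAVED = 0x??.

SAVED = 0x4a

after  0: R0=0x14 R1=0x6b R2=0x00 R3=0xca R4=0x0e R5=0x2e  N=0 Z=1
after  1: R0=0x4a R1=0x6b R2=0x00 R3=0xca R4=0x0e R5=0x2e  N=0 Z=0
after  2: R0=0x4a R1=0x6b R2=0x00 R3=0x4a R4=0x0e R5=0x2e  N=0 Z=0
after  3: R0=0x4a R1=0x4a R2=0x00 R3=0x4a R4=0x0e R5=0x2e  N=0 Z=0
after  4: R0=0x4a R1=0x4a R2=0x00 R3=0x4a R4=0x0e R5=0x2e  N=0 Z=0
-- IRQ taken; context saved, return-PC = 5 --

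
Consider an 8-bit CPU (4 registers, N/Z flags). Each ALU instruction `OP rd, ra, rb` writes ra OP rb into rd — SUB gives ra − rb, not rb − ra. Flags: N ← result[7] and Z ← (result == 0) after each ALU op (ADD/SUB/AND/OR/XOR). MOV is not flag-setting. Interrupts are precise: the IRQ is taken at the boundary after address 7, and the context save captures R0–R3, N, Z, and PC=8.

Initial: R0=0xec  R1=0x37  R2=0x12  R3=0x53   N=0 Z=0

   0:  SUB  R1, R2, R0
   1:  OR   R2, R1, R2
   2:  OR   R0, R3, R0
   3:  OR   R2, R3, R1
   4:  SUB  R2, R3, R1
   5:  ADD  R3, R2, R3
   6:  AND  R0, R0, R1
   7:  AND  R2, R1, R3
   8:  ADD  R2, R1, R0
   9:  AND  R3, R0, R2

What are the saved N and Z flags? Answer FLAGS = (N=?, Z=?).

FLAGS = (N=0, Z=1)

after  0: R0=0xec R1=0x26 R2=0x12 R3=0x53  N=0 Z=0
after  1: R0=0xec R1=0x26 R2=0x36 R3=0x53  N=0 Z=0
after  2: R0=0xff R1=0x26 R2=0x36 R3=0x53  N=1 Z=0
after  3: R0=0xff R1=0x26 R2=0x77 R3=0x53  N=0 Z=0
after  4: R0=0xff R1=0x26 R2=0x2d R3=0x53  N=0 Z=0
after  5: R0=0xff R1=0x26 R2=0x2d R3=0x80  N=1 Z=0
after  6: R0=0x26 R1=0x26 R2=0x2d R3=0x80  N=0 Z=0
after  7: R0=0x26 R1=0x26 R2=0x00 R3=0x80  N=0 Z=1
-- IRQ taken; context saved, return-PC = 8 --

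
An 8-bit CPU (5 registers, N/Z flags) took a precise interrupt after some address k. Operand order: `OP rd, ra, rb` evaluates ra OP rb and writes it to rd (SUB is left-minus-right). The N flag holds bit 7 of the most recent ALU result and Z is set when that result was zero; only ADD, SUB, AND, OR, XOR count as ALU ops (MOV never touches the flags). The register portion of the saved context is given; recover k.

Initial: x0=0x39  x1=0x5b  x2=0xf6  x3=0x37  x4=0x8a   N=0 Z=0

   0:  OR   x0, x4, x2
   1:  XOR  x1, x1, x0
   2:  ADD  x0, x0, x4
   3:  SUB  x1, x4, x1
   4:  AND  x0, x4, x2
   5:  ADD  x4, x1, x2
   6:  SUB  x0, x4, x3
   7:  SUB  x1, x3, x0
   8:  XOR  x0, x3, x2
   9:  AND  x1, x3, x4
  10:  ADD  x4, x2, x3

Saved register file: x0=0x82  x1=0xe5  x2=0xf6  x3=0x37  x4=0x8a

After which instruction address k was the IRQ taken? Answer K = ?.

K = 4

after  0: x0=0xfe x1=0x5b x2=0xf6 x3=0x37 x4=0x8a  N=1 Z=0
after  1: x0=0xfe x1=0xa5 x2=0xf6 x3=0x37 x4=0x8a  N=1 Z=0
after  2: x0=0x88 x1=0xa5 x2=0xf6 x3=0x37 x4=0x8a  N=1 Z=0
after  3: x0=0x88 x1=0xe5 x2=0xf6 x3=0x37 x4=0x8a  N=1 Z=0
after  4: x0=0x82 x1=0xe5 x2=0xf6 x3=0x37 x4=0x8a  N=1 Z=0
-- IRQ taken; context saved, return-PC = 5 --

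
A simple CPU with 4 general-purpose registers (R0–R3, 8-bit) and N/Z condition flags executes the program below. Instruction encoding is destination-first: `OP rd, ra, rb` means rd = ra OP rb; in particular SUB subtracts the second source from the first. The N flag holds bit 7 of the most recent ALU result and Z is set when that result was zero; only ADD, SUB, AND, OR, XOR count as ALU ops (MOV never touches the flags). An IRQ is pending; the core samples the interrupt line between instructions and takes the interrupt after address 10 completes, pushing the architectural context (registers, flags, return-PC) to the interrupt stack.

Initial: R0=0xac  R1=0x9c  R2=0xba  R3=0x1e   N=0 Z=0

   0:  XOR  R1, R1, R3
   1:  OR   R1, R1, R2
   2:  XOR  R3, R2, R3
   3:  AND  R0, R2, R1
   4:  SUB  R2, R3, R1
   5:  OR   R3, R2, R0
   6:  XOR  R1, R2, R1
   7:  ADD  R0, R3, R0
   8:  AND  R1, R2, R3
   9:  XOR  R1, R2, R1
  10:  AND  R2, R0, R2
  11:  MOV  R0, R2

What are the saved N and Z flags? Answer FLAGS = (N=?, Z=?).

after  0: R0=0xac R1=0x82 R2=0xba R3=0x1e  N=1 Z=0
after  1: R0=0xac R1=0xba R2=0xba R3=0x1e  N=1 Z=0
after  2: R0=0xac R1=0xba R2=0xba R3=0xa4  N=1 Z=0
after  3: R0=0xba R1=0xba R2=0xba R3=0xa4  N=1 Z=0
after  4: R0=0xba R1=0xba R2=0xea R3=0xa4  N=1 Z=0
after  5: R0=0xba R1=0xba R2=0xea R3=0xfa  N=1 Z=0
after  6: R0=0xba R1=0x50 R2=0xea R3=0xfa  N=0 Z=0
after  7: R0=0xb4 R1=0x50 R2=0xea R3=0xfa  N=1 Z=0
after  8: R0=0xb4 R1=0xea R2=0xea R3=0xfa  N=1 Z=0
after  9: R0=0xb4 R1=0x00 R2=0xea R3=0xfa  N=0 Z=1
after 10: R0=0xb4 R1=0x00 R2=0xa0 R3=0xfa  N=1 Z=0
-- IRQ taken; context saved, return-PC = 11 --

FLAGS = (N=1, Z=0)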